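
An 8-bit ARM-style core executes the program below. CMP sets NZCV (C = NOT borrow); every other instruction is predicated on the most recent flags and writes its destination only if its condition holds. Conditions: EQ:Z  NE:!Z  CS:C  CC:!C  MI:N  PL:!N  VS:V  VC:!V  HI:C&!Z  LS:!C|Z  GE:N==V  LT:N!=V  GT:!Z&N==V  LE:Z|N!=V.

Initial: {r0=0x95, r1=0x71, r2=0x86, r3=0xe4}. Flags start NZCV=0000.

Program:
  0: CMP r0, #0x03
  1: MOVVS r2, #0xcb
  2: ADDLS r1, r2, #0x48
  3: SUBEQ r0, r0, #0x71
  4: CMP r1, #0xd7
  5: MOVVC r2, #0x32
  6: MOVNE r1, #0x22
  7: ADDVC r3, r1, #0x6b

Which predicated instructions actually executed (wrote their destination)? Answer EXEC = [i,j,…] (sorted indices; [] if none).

0: ✓ CMP  NZCV=1010
1: · MOVVS
2: · ADDLS
3: · SUBEQ
4: ✓ CMP  NZCV=1001
5: · MOVVC
6: ✓ MOVNE  r1←0x22
7: · ADDVC

EXEC = [6]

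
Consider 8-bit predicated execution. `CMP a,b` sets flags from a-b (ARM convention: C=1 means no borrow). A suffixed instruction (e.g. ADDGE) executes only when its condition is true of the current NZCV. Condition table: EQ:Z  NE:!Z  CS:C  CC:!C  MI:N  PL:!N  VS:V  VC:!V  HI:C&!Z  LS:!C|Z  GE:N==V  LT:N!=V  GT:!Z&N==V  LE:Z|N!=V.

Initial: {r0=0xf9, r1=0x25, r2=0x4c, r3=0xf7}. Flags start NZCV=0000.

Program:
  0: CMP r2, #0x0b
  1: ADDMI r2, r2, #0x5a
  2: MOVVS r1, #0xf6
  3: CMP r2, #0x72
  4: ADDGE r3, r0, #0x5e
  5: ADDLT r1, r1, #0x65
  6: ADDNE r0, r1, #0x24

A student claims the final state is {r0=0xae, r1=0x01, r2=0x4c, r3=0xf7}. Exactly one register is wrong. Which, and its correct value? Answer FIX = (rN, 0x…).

FIX = (r1, 0x8a)

0: ✓ CMP  NZCV=0010
1: · ADDMI
2: · MOVVS
3: ✓ CMP  NZCV=1000
4: · ADDGE
5: ✓ ADDLT  r1←0x8a
6: ✓ ADDNE  r0←0xae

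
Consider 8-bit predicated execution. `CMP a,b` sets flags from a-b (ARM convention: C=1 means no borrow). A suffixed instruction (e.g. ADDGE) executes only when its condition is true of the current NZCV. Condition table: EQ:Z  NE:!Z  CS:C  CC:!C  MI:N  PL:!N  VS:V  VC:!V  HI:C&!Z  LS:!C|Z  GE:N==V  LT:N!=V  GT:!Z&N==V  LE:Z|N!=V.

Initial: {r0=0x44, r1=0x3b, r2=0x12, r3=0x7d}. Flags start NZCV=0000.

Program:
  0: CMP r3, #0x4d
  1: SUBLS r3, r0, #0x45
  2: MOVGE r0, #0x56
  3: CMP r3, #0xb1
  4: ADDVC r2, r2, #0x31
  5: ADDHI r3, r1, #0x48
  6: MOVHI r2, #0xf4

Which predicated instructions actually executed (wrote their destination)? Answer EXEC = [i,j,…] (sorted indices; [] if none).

0: ✓ CMP  NZCV=0010
1: · SUBLS
2: ✓ MOVGE  r0←0x56
3: ✓ CMP  NZCV=1001
4: · ADDVC
5: · ADDHI
6: · MOVHI

EXEC = [2]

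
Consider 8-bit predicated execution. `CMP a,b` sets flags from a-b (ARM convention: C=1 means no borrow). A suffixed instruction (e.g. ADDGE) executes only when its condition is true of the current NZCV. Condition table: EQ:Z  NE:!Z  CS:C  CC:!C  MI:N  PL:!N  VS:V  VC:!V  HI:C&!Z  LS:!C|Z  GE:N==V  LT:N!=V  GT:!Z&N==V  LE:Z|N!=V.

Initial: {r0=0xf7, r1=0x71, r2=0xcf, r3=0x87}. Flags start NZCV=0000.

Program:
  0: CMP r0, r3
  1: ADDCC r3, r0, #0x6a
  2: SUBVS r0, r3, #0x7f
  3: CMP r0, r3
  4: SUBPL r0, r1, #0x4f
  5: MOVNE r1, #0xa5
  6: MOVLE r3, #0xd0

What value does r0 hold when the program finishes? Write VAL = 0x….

0: ✓ CMP  NZCV=0010
1: · ADDCC
2: · SUBVS
3: ✓ CMP  NZCV=0010
4: ✓ SUBPL  r0←0x22
5: ✓ MOVNE  r1←0xa5
6: · MOVLE

VAL = 0x22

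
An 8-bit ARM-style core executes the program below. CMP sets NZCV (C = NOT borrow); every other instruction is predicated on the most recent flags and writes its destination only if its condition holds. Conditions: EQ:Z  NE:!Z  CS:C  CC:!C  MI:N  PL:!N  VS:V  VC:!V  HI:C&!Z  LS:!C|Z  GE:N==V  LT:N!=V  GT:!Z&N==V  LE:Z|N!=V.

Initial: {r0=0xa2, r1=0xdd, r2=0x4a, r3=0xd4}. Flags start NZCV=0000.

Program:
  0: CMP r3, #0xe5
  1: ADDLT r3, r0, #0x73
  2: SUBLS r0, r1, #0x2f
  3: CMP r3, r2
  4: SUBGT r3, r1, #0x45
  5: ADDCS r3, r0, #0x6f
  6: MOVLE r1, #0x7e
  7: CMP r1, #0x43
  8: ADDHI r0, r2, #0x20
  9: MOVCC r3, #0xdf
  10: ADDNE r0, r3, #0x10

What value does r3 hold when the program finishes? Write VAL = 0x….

VAL = 0x15

0: ✓ CMP  NZCV=1000
1: ✓ ADDLT  r3←0x15
2: ✓ SUBLS  r0←0xae
3: ✓ CMP  NZCV=1000
4: · SUBGT
5: · ADDCS
6: ✓ MOVLE  r1←0x7e
7: ✓ CMP  NZCV=0010
8: ✓ ADDHI  r0←0x6a
9: · MOVCC
10: ✓ ADDNE  r0←0x25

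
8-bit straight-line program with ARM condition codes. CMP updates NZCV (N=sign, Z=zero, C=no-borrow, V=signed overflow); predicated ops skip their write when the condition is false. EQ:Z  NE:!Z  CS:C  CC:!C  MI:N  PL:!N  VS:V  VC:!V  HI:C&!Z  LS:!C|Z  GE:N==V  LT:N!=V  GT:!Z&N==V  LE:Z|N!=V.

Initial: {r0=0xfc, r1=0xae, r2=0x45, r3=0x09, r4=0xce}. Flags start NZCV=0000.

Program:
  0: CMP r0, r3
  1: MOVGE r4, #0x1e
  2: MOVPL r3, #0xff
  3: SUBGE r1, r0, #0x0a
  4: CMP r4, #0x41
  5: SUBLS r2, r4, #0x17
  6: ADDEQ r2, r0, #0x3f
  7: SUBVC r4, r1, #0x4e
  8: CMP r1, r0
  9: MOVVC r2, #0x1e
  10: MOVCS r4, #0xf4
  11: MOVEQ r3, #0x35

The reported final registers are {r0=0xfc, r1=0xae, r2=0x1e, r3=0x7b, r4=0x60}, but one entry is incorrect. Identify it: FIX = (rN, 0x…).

FIX = (r3, 0x09)

0: ✓ CMP  NZCV=1010
1: · MOVGE
2: · MOVPL
3: · SUBGE
4: ✓ CMP  NZCV=1010
5: · SUBLS
6: · ADDEQ
7: ✓ SUBVC  r4←0x60
8: ✓ CMP  NZCV=1000
9: ✓ MOVVC  r2←0x1e
10: · MOVCS
11: · MOVEQ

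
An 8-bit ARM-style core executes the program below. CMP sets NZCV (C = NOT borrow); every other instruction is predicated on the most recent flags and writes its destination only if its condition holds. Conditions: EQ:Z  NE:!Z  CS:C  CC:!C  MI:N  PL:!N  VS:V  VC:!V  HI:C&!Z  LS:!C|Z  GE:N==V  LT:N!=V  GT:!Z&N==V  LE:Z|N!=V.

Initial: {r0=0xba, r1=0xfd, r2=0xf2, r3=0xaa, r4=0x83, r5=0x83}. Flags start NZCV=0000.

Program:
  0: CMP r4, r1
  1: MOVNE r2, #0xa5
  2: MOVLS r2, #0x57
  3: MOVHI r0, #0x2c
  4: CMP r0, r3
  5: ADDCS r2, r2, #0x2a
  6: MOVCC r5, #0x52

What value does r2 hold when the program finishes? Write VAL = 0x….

VAL = 0x81

[0] flags=1000 → (cmp)
[1] flags=1000 NE?T → r2=0xa5
[2] flags=1000 LS?T → r2=0x57
[3] flags=1000 HI?F → skip
[4] flags=0010 → (cmp)
[5] flags=0010 CS?T → r2=0x81
[6] flags=0010 CC?F → skip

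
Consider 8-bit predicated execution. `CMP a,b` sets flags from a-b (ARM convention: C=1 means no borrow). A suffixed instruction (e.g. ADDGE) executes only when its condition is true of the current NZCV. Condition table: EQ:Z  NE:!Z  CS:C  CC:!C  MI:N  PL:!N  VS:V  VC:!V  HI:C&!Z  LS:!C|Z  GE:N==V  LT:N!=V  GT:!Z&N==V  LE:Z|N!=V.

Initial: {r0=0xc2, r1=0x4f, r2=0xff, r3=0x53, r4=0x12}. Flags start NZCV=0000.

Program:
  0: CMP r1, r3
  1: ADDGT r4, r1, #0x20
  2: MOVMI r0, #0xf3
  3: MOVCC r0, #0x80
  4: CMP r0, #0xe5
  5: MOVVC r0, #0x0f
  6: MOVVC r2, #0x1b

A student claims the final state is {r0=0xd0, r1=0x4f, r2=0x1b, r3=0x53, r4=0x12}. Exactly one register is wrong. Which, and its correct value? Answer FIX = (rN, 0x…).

[0] flags=1000 → (cmp)
[1] flags=1000 GT?F → skip
[2] flags=1000 MI?T → r0=0xf3
[3] flags=1000 CC?T → r0=0x80
[4] flags=1000 → (cmp)
[5] flags=1000 VC?T → r0=0x0f
[6] flags=1000 VC?T → r2=0x1b

FIX = (r0, 0x0f)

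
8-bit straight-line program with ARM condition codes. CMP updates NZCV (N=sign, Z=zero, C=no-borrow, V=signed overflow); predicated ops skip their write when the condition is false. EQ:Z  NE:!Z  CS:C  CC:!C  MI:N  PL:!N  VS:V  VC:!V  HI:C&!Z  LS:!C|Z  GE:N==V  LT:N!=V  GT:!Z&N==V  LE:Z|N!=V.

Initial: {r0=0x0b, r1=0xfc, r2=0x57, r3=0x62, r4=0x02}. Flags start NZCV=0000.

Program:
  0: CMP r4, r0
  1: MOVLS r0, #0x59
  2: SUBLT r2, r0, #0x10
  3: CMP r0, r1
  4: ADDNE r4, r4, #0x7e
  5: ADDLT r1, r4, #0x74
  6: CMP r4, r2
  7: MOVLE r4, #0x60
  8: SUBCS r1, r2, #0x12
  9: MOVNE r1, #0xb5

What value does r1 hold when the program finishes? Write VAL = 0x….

0: ✓ CMP  NZCV=1000
1: ✓ MOVLS  r0←0x59
2: ✓ SUBLT  r2←0x49
3: ✓ CMP  NZCV=0000
4: ✓ ADDNE  r4←0x80
5: · ADDLT
6: ✓ CMP  NZCV=0011
7: ✓ MOVLE  r4←0x60
8: ✓ SUBCS  r1←0x37
9: ✓ MOVNE  r1←0xb5

VAL = 0xb5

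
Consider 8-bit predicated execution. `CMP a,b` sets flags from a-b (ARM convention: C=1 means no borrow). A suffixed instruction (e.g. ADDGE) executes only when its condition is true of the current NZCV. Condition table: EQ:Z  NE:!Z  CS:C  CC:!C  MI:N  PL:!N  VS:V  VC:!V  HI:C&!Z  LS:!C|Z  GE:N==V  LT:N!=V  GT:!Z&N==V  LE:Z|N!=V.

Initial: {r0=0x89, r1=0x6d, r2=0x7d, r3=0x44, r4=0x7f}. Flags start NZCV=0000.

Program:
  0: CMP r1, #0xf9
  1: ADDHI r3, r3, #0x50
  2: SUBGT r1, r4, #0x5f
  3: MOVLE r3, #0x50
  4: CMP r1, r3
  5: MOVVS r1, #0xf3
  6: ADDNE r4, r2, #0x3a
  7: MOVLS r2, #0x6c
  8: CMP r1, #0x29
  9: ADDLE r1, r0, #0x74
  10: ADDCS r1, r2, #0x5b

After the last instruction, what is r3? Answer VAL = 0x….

0: ✓ CMP  NZCV=0000
1: · ADDHI
2: ✓ SUBGT  r1←0x20
3: · MOVLE
4: ✓ CMP  NZCV=1000
5: · MOVVS
6: ✓ ADDNE  r4←0xb7
7: ✓ MOVLS  r2←0x6c
8: ✓ CMP  NZCV=1000
9: ✓ ADDLE  r1←0xfd
10: · ADDCS

VAL = 0x44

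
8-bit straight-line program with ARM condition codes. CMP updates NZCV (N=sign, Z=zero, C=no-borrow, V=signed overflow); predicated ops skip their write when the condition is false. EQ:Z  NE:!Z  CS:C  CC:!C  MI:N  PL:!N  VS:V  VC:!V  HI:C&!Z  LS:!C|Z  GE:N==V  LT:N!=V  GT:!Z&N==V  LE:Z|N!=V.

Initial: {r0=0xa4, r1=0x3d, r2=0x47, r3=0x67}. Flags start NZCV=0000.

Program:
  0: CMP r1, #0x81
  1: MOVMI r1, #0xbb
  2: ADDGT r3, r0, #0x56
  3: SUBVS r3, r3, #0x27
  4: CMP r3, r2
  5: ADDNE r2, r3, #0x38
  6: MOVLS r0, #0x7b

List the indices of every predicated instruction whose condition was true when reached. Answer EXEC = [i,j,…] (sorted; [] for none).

0: ✓ CMP  NZCV=1001
1: ✓ MOVMI  r1←0xbb
2: ✓ ADDGT  r3←0xfa
3: ✓ SUBVS  r3←0xd3
4: ✓ CMP  NZCV=1010
5: ✓ ADDNE  r2←0x0b
6: · MOVLS

EXEC = [1,2,3,5]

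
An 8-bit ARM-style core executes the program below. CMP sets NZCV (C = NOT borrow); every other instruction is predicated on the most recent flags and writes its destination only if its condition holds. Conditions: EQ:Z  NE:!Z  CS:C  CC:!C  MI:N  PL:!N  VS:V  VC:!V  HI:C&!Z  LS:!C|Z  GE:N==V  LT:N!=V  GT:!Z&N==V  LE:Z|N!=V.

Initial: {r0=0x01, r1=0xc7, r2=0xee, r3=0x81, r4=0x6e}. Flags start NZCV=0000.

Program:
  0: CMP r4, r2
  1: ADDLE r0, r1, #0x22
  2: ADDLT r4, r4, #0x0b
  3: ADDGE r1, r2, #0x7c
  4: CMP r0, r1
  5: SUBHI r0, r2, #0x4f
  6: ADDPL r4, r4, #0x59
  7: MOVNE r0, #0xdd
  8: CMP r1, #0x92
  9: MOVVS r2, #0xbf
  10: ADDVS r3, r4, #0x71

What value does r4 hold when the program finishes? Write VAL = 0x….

0: ✓ CMP  NZCV=1001
1: · ADDLE
2: · ADDLT
3: ✓ ADDGE  r1←0x6a
4: ✓ CMP  NZCV=1000
5: · SUBHI
6: · ADDPL
7: ✓ MOVNE  r0←0xdd
8: ✓ CMP  NZCV=1001
9: ✓ MOVVS  r2←0xbf
10: ✓ ADDVS  r3←0xdf

VAL = 0x6e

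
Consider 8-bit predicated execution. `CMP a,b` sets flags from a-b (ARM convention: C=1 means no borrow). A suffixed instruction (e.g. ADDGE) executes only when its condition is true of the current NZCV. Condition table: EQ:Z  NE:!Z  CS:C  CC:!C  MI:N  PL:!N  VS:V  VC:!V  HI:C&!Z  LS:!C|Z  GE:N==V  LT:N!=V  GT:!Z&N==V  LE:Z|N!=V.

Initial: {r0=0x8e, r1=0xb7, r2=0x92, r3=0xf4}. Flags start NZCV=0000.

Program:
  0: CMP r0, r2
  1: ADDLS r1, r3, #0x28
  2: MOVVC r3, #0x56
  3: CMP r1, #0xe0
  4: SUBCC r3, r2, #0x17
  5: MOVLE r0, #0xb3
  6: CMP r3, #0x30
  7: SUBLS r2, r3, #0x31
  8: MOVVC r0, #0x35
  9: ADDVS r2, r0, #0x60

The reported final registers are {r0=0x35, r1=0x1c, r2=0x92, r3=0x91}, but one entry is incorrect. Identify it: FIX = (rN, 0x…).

[0] flags=1000 → (cmp)
[1] flags=1000 LS?T → r1=0x1c
[2] flags=1000 VC?T → r3=0x56
[3] flags=0000 → (cmp)
[4] flags=0000 CC?T → r3=0x7b
[5] flags=0000 LE?F → skip
[6] flags=0010 → (cmp)
[7] flags=0010 LS?F → skip
[8] flags=0010 VC?T → r0=0x35
[9] flags=0010 VS?F → skip

FIX = (r3, 0x7b)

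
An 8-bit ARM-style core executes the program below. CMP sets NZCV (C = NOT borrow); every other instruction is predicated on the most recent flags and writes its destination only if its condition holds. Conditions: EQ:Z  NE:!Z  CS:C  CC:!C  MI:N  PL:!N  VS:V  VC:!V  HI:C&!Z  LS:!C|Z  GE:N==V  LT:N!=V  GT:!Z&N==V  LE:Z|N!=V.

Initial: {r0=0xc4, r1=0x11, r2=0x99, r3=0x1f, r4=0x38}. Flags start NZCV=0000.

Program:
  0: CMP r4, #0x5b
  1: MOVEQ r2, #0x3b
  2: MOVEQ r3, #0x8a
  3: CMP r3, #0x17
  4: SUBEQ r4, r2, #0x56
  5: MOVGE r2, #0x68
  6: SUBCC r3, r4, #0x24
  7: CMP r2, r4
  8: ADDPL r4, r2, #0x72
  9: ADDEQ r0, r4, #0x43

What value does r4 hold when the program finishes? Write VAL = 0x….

[0] flags=1000 → (cmp)
[1] flags=1000 EQ?F → skip
[2] flags=1000 EQ?F → skip
[3] flags=0010 → (cmp)
[4] flags=0010 EQ?F → skip
[5] flags=0010 GE?T → r2=0x68
[6] flags=0010 CC?F → skip
[7] flags=0010 → (cmp)
[8] flags=0010 PL?T → r4=0xda
[9] flags=0010 EQ?F → skip

VAL = 0xda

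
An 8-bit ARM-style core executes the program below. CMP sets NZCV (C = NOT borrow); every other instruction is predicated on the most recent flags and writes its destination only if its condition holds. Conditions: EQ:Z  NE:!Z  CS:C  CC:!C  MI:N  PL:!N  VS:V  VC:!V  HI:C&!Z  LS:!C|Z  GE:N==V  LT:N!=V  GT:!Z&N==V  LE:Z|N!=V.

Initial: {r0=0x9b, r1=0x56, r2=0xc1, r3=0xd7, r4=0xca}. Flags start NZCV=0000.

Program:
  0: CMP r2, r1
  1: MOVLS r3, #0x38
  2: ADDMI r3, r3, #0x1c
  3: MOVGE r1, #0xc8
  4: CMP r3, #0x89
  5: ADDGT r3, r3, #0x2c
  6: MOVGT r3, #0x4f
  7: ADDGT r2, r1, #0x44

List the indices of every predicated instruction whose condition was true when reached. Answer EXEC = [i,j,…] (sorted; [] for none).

EXEC = [5,6,7]

0: ✓ CMP  NZCV=0011
1: · MOVLS
2: · ADDMI
3: · MOVGE
4: ✓ CMP  NZCV=0010
5: ✓ ADDGT  r3←0x03
6: ✓ MOVGT  r3←0x4f
7: ✓ ADDGT  r2←0x9a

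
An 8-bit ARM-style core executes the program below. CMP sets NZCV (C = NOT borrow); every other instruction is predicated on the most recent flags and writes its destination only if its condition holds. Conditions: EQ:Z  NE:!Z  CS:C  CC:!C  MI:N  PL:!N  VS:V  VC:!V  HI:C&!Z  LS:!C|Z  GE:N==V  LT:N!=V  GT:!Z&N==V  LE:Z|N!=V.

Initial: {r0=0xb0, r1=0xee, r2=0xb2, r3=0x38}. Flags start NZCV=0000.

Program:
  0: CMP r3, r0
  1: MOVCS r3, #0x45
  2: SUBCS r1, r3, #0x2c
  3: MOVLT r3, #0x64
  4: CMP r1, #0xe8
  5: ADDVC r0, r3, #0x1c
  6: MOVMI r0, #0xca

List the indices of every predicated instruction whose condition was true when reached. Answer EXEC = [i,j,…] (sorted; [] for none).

EXEC = [5]

0: ✓ CMP  NZCV=1001
1: · MOVCS
2: · SUBCS
3: · MOVLT
4: ✓ CMP  NZCV=0010
5: ✓ ADDVC  r0←0x54
6: · MOVMI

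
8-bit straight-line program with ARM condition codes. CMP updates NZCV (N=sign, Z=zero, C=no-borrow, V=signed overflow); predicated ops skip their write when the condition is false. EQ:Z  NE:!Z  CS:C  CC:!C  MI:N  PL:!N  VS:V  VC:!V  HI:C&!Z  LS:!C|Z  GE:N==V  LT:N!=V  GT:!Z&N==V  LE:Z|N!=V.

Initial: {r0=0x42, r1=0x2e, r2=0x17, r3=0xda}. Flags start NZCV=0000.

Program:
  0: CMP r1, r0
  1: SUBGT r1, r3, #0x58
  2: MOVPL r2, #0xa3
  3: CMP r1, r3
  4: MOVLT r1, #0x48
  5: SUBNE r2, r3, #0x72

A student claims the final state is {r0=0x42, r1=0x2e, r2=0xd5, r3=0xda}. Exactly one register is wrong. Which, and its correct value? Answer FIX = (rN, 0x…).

FIX = (r2, 0x68)

[0] flags=1000 → (cmp)
[1] flags=1000 GT?F → skip
[2] flags=1000 PL?F → skip
[3] flags=0000 → (cmp)
[4] flags=0000 LT?F → skip
[5] flags=0000 NE?T → r2=0x68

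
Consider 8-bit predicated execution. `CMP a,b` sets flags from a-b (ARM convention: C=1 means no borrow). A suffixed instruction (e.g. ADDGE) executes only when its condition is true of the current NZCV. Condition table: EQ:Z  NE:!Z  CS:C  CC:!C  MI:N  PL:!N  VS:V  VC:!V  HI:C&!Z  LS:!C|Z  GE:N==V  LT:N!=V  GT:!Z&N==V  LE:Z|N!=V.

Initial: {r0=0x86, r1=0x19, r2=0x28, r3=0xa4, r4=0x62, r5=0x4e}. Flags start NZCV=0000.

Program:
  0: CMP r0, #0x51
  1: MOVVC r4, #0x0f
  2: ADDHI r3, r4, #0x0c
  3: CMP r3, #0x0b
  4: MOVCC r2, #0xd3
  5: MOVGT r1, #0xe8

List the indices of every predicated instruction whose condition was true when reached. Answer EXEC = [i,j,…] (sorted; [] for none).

EXEC = [2,5]

0: ✓ CMP  NZCV=0011
1: · MOVVC
2: ✓ ADDHI  r3←0x6e
3: ✓ CMP  NZCV=0010
4: · MOVCC
5: ✓ MOVGT  r1←0xe8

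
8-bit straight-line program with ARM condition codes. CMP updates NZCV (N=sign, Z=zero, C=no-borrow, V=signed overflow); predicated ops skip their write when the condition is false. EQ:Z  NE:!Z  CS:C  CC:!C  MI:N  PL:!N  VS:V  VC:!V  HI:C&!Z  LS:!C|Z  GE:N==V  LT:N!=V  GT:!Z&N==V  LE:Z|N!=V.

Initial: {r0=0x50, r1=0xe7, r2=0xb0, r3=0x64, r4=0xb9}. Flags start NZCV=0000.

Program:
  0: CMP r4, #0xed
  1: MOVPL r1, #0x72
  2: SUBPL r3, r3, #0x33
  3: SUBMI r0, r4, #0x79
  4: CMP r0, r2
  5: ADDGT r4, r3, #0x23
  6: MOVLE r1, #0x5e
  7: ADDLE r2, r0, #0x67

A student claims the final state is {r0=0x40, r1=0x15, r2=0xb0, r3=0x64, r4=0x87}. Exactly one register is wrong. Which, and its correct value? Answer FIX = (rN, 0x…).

[0] flags=1000 → (cmp)
[1] flags=1000 PL?F → skip
[2] flags=1000 PL?F → skip
[3] flags=1000 MI?T → r0=0x40
[4] flags=1001 → (cmp)
[5] flags=1001 GT?T → r4=0x87
[6] flags=1001 LE?F → skip
[7] flags=1001 LE?F → skip

FIX = (r1, 0xe7)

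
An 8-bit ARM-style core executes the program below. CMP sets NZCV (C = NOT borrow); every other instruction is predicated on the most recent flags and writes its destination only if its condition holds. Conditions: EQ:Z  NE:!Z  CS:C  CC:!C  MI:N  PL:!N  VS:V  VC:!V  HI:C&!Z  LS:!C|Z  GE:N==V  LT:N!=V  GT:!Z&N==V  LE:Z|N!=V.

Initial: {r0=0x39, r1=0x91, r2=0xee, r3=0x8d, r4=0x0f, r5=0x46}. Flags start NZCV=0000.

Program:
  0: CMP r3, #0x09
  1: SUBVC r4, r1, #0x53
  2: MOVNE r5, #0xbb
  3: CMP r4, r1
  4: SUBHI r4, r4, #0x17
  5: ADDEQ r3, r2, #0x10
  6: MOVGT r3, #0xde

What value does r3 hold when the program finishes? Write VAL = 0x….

0: ✓ CMP  NZCV=1010
1: ✓ SUBVC  r4←0x3e
2: ✓ MOVNE  r5←0xbb
3: ✓ CMP  NZCV=1001
4: · SUBHI
5: · ADDEQ
6: ✓ MOVGT  r3←0xde

VAL = 0xde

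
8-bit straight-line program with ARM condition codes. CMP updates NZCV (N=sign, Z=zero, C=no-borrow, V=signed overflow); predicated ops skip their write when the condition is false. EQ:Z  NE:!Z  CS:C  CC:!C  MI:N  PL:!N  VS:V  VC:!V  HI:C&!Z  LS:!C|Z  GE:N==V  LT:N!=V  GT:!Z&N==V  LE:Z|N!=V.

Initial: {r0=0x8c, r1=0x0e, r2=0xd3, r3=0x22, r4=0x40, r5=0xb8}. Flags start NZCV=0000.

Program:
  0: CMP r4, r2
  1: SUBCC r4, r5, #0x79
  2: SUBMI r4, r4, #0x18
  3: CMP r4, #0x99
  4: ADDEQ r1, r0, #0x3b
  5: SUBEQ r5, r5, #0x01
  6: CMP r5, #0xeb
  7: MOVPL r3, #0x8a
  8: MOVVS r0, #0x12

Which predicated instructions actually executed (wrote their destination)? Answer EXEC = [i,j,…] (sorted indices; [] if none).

0: ✓ CMP  NZCV=0000
1: ✓ SUBCC  r4←0x3f
2: · SUBMI
3: ✓ CMP  NZCV=1001
4: · ADDEQ
5: · SUBEQ
6: ✓ CMP  NZCV=1000
7: · MOVPL
8: · MOVVS

EXEC = [1]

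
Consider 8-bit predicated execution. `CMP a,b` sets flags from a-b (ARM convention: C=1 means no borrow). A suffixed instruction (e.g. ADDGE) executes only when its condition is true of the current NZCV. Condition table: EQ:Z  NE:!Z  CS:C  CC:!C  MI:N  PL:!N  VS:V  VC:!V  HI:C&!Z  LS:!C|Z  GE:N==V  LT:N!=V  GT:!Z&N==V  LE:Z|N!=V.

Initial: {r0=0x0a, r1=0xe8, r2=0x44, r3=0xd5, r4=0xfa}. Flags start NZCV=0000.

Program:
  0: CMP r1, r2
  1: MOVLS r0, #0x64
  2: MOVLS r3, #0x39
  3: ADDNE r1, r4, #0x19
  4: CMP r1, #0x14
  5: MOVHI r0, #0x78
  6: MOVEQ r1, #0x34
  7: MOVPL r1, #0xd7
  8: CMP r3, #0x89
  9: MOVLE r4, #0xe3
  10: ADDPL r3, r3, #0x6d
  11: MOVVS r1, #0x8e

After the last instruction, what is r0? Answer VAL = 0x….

[0] flags=1010 → (cmp)
[1] flags=1010 LS?F → skip
[2] flags=1010 LS?F → skip
[3] flags=1010 NE?T → r1=0x13
[4] flags=1000 → (cmp)
[5] flags=1000 HI?F → skip
[6] flags=1000 EQ?F → skip
[7] flags=1000 PL?F → skip
[8] flags=0010 → (cmp)
[9] flags=0010 LE?F → skip
[10] flags=0010 PL?T → r3=0x42
[11] flags=0010 VS?F → skip

VAL = 0x0a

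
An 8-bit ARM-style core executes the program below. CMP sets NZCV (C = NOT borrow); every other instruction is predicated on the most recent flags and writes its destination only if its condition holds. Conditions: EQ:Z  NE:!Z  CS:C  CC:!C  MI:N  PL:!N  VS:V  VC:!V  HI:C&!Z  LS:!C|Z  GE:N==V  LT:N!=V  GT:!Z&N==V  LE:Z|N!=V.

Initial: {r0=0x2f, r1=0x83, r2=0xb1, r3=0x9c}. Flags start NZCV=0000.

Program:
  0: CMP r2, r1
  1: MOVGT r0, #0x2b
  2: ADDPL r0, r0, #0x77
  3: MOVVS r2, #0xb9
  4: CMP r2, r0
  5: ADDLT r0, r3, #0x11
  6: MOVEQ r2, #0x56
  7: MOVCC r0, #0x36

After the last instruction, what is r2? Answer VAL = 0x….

[0] flags=0010 → (cmp)
[1] flags=0010 GT?T → r0=0x2b
[2] flags=0010 PL?T → r0=0xa2
[3] flags=0010 VS?F → skip
[4] flags=0010 → (cmp)
[5] flags=0010 LT?F → skip
[6] flags=0010 EQ?F → skip
[7] flags=0010 CC?F → skip

VAL = 0xb1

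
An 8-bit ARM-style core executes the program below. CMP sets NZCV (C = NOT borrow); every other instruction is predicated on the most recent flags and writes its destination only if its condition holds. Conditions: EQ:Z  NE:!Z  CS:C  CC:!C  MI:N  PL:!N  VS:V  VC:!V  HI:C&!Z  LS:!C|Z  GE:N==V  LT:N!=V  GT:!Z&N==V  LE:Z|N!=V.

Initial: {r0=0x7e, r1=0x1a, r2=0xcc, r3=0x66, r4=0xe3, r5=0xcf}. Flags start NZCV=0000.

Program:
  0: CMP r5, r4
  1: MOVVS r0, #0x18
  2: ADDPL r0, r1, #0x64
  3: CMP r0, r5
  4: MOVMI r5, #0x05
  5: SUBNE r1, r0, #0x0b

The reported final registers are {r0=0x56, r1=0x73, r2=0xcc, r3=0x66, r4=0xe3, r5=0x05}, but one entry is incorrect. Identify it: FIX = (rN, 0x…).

FIX = (r0, 0x7e)

[0] flags=1000 → (cmp)
[1] flags=1000 VS?F → skip
[2] flags=1000 PL?F → skip
[3] flags=1001 → (cmp)
[4] flags=1001 MI?T → r5=0x05
[5] flags=1001 NE?T → r1=0x73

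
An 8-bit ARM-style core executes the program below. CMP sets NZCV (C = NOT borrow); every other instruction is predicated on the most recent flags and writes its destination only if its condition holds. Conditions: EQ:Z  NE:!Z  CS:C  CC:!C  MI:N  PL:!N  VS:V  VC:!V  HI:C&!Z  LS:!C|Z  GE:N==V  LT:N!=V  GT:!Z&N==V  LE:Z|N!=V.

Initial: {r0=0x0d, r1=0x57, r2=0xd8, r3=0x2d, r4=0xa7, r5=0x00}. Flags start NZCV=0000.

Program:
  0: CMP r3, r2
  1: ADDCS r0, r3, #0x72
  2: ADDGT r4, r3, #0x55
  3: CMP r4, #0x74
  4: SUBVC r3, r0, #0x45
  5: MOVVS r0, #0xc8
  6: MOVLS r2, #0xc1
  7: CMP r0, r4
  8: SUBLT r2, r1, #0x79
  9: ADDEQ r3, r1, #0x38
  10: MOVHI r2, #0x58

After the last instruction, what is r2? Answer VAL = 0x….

VAL = 0x58

0: ✓ CMP  NZCV=0000
1: · ADDCS
2: ✓ ADDGT  r4←0x82
3: ✓ CMP  NZCV=0011
4: · SUBVC
5: ✓ MOVVS  r0←0xc8
6: · MOVLS
7: ✓ CMP  NZCV=0010
8: · SUBLT
9: · ADDEQ
10: ✓ MOVHI  r2←0x58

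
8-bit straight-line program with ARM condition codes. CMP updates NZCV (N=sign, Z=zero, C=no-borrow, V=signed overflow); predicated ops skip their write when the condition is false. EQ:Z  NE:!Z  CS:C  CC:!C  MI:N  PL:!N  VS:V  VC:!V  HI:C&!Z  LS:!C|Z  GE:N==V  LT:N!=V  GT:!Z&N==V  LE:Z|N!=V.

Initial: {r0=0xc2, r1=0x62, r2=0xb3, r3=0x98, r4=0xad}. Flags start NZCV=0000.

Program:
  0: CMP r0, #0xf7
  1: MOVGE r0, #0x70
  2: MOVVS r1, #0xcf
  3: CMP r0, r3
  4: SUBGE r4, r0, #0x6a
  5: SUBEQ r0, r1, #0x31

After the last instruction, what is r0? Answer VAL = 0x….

0: ✓ CMP  NZCV=1000
1: · MOVGE
2: · MOVVS
3: ✓ CMP  NZCV=0010
4: ✓ SUBGE  r4←0x58
5: · SUBEQ

VAL = 0xc2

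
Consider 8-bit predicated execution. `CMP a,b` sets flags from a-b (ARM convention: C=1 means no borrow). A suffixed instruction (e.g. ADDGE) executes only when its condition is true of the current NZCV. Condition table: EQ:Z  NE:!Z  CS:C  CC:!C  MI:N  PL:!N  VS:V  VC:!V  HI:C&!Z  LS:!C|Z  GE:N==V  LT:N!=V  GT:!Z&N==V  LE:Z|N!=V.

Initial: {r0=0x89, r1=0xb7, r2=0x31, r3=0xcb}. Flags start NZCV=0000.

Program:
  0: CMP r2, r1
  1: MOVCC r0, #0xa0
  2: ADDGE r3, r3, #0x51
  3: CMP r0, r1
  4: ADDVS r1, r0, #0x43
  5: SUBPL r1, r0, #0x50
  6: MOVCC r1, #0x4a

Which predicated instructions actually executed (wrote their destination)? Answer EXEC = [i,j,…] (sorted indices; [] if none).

EXEC = [1,2,6]

0: ✓ CMP  NZCV=0000
1: ✓ MOVCC  r0←0xa0
2: ✓ ADDGE  r3←0x1c
3: ✓ CMP  NZCV=1000
4: · ADDVS
5: · SUBPL
6: ✓ MOVCC  r1←0x4a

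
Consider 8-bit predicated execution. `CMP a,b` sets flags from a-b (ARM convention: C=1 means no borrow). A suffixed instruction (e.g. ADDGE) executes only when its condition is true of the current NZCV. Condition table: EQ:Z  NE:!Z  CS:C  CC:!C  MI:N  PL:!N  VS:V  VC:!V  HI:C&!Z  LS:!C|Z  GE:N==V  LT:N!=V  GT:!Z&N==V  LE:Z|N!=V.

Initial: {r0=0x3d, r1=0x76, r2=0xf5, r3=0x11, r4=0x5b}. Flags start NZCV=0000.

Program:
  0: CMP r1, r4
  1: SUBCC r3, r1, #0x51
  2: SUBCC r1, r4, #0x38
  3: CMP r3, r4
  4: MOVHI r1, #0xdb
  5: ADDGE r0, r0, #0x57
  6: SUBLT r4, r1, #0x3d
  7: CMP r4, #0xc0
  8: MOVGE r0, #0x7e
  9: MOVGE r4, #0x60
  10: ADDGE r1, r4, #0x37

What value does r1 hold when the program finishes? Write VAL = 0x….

VAL = 0x97

[0] flags=0010 → (cmp)
[1] flags=0010 CC?F → skip
[2] flags=0010 CC?F → skip
[3] flags=1000 → (cmp)
[4] flags=1000 HI?F → skip
[5] flags=1000 GE?F → skip
[6] flags=1000 LT?T → r4=0x39
[7] flags=0000 → (cmp)
[8] flags=0000 GE?T → r0=0x7e
[9] flags=0000 GE?T → r4=0x60
[10] flags=0000 GE?T → r1=0x97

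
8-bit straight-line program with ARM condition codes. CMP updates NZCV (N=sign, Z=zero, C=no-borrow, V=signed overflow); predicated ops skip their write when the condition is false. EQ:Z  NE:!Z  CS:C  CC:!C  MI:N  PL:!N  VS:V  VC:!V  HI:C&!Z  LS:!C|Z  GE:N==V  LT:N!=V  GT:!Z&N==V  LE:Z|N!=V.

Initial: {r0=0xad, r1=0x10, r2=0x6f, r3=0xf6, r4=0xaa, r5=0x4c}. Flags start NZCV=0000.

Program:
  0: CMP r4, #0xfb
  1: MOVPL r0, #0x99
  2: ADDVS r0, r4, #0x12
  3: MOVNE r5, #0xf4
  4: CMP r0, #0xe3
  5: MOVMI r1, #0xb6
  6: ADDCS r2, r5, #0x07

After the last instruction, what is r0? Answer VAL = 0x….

VAL = 0xad

[0] flags=1000 → (cmp)
[1] flags=1000 PL?F → skip
[2] flags=1000 VS?F → skip
[3] flags=1000 NE?T → r5=0xf4
[4] flags=1000 → (cmp)
[5] flags=1000 MI?T → r1=0xb6
[6] flags=1000 CS?F → skip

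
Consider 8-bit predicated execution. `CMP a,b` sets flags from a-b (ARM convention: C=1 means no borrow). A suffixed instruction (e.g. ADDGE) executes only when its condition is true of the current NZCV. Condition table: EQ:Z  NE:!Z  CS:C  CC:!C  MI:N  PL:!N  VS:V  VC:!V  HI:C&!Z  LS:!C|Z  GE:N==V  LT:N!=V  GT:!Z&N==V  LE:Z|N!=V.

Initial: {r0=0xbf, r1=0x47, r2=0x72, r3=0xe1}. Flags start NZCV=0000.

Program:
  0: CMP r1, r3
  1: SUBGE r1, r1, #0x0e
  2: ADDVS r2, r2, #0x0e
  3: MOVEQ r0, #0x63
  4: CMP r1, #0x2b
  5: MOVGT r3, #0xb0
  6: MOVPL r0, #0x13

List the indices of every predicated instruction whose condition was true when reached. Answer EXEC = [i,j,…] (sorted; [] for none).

EXEC = [1,5,6]

0: ✓ CMP  NZCV=0000
1: ✓ SUBGE  r1←0x39
2: · ADDVS
3: · MOVEQ
4: ✓ CMP  NZCV=0010
5: ✓ MOVGT  r3←0xb0
6: ✓ MOVPL  r0←0x13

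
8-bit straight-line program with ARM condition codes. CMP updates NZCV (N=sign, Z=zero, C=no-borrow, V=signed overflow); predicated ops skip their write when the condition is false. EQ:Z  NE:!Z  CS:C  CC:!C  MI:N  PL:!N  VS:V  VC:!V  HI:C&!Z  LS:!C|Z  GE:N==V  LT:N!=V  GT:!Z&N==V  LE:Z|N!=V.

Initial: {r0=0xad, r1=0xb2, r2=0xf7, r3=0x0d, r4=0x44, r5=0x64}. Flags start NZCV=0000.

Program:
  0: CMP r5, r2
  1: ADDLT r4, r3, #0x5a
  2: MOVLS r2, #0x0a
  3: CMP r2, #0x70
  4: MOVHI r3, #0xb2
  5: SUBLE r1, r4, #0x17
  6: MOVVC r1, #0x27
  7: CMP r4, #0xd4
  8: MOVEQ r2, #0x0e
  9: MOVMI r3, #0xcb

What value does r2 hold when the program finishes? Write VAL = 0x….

VAL = 0x0a

[0] flags=0000 → (cmp)
[1] flags=0000 LT?F → skip
[2] flags=0000 LS?T → r2=0x0a
[3] flags=1000 → (cmp)
[4] flags=1000 HI?F → skip
[5] flags=1000 LE?T → r1=0x2d
[6] flags=1000 VC?T → r1=0x27
[7] flags=0000 → (cmp)
[8] flags=0000 EQ?F → skip
[9] flags=0000 MI?F → skip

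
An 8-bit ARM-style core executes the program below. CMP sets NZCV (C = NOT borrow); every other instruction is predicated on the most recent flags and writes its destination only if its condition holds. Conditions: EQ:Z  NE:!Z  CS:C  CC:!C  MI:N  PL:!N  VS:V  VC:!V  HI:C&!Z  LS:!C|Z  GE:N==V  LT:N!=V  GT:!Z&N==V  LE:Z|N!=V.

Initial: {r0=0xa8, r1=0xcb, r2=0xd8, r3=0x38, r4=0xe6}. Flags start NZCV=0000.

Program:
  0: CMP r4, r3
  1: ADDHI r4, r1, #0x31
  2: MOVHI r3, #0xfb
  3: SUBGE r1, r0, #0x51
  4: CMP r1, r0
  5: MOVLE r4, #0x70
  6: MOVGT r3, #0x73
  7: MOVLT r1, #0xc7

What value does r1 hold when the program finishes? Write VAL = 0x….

0: ✓ CMP  NZCV=1010
1: ✓ ADDHI  r4←0xfc
2: ✓ MOVHI  r3←0xfb
3: · SUBGE
4: ✓ CMP  NZCV=0010
5: · MOVLE
6: ✓ MOVGT  r3←0x73
7: · MOVLT

VAL = 0xcb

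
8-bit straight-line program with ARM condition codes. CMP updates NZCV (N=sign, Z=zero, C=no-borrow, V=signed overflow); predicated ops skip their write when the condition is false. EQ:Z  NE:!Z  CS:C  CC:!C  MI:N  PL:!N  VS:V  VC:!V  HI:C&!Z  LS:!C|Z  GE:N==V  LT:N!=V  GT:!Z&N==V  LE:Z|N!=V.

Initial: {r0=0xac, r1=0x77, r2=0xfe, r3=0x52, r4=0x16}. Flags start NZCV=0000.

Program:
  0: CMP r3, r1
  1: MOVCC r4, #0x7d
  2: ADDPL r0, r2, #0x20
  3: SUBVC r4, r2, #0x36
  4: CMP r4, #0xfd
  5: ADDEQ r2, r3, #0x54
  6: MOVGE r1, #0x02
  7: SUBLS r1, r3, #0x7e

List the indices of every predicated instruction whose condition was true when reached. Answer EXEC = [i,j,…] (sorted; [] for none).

[0] flags=1000 → (cmp)
[1] flags=1000 CC?T → r4=0x7d
[2] flags=1000 PL?F → skip
[3] flags=1000 VC?T → r4=0xc8
[4] flags=1000 → (cmp)
[5] flags=1000 EQ?F → skip
[6] flags=1000 GE?F → skip
[7] flags=1000 LS?T → r1=0xd4

EXEC = [1,3,7]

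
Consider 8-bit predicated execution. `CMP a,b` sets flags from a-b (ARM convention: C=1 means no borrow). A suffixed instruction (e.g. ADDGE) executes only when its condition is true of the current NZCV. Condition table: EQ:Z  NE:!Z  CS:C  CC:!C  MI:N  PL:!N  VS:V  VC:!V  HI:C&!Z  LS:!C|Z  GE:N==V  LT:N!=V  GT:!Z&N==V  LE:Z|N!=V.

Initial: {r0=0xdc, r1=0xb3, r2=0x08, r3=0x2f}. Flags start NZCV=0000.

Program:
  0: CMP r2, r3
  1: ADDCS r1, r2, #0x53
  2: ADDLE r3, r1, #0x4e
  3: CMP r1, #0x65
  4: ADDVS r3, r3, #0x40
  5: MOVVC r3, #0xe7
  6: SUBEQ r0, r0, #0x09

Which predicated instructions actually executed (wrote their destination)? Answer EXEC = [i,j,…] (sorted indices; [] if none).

[0] flags=1000 → (cmp)
[1] flags=1000 CS?F → skip
[2] flags=1000 LE?T → r3=0x01
[3] flags=0011 → (cmp)
[4] flags=0011 VS?T → r3=0x41
[5] flags=0011 VC?F → skip
[6] flags=0011 EQ?F → skip

EXEC = [2,4]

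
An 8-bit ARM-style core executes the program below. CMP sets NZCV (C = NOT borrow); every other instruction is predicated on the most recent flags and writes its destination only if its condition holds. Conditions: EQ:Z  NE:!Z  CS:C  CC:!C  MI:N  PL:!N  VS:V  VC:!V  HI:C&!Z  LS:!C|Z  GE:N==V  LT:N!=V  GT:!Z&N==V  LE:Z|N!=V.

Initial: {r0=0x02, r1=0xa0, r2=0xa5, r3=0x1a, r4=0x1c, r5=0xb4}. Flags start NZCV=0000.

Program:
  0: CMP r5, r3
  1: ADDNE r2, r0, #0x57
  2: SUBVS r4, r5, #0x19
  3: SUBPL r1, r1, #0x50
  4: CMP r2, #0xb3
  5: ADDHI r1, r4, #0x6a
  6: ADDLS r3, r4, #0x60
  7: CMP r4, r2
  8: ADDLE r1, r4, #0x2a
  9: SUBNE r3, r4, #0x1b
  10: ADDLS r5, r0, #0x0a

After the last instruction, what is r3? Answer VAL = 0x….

[0] flags=1010 → (cmp)
[1] flags=1010 NE?T → r2=0x59
[2] flags=1010 VS?F → skip
[3] flags=1010 PL?F → skip
[4] flags=1001 → (cmp)
[5] flags=1001 HI?F → skip
[6] flags=1001 LS?T → r3=0x7c
[7] flags=1000 → (cmp)
[8] flags=1000 LE?T → r1=0x46
[9] flags=1000 NE?T → r3=0x01
[10] flags=1000 LS?T → r5=0x0c

VAL = 0x01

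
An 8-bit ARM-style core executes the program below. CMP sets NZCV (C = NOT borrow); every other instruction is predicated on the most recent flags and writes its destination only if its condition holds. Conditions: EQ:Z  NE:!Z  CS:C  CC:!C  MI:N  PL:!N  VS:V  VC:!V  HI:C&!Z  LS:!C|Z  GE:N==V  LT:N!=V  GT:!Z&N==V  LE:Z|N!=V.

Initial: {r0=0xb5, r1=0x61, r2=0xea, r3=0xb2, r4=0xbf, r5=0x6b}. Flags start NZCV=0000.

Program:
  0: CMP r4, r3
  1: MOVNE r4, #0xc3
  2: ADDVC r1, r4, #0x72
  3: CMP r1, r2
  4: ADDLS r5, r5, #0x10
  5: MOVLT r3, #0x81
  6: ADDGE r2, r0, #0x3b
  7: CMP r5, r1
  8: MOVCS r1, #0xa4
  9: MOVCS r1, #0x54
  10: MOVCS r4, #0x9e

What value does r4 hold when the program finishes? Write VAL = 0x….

VAL = 0x9e

0: ✓ CMP  NZCV=0010
1: ✓ MOVNE  r4←0xc3
2: ✓ ADDVC  r1←0x35
3: ✓ CMP  NZCV=0000
4: ✓ ADDLS  r5←0x7b
5: · MOVLT
6: ✓ ADDGE  r2←0xf0
7: ✓ CMP  NZCV=0010
8: ✓ MOVCS  r1←0xa4
9: ✓ MOVCS  r1←0x54
10: ✓ MOVCS  r4←0x9e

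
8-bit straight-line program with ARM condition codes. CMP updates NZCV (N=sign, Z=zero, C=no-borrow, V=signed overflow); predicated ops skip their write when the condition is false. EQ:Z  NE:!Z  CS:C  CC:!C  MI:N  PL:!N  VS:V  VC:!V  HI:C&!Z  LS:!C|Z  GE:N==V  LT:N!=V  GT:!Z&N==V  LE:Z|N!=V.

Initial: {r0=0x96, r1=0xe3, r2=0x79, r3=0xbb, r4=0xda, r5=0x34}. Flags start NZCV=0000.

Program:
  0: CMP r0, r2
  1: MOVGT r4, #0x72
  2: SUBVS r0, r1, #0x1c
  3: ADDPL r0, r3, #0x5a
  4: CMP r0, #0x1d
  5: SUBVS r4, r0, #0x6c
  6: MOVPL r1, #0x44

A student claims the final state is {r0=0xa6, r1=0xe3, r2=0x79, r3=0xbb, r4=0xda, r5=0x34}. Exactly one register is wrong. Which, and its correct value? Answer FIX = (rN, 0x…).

[0] flags=0011 → (cmp)
[1] flags=0011 GT?F → skip
[2] flags=0011 VS?T → r0=0xc7
[3] flags=0011 PL?T → r0=0x15
[4] flags=1000 → (cmp)
[5] flags=1000 VS?F → skip
[6] flags=1000 PL?F → skip

FIX = (r0, 0x15)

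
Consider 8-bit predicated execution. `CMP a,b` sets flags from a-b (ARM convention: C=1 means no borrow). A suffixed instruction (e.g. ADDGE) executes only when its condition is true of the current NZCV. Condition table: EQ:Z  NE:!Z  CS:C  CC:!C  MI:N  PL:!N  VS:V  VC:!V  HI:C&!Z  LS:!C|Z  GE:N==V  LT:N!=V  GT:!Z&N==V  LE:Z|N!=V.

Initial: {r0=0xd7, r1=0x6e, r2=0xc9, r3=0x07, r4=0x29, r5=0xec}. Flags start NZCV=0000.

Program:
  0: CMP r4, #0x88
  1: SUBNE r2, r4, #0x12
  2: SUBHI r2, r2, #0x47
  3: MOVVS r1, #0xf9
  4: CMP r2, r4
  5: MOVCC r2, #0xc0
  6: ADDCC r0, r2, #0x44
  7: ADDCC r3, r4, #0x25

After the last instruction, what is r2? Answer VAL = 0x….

VAL = 0xc0

[0] flags=1001 → (cmp)
[1] flags=1001 NE?T → r2=0x17
[2] flags=1001 HI?F → skip
[3] flags=1001 VS?T → r1=0xf9
[4] flags=1000 → (cmp)
[5] flags=1000 CC?T → r2=0xc0
[6] flags=1000 CC?T → r0=0x04
[7] flags=1000 CC?T → r3=0x4e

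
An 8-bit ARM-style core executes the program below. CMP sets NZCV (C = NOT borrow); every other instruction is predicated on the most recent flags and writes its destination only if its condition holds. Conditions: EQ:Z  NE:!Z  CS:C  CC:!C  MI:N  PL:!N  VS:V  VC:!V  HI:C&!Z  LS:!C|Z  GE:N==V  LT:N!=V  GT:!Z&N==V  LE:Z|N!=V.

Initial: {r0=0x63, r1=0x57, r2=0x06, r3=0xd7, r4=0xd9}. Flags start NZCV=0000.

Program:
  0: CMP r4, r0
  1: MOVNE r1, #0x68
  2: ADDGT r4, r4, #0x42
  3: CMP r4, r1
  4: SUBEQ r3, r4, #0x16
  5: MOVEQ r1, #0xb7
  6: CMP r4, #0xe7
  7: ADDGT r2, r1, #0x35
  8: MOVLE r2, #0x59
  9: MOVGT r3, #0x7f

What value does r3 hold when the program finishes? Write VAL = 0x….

0: ✓ CMP  NZCV=0011
1: ✓ MOVNE  r1←0x68
2: · ADDGT
3: ✓ CMP  NZCV=0011
4: · SUBEQ
5: · MOVEQ
6: ✓ CMP  NZCV=1000
7: · ADDGT
8: ✓ MOVLE  r2←0x59
9: · MOVGT

VAL = 0xd7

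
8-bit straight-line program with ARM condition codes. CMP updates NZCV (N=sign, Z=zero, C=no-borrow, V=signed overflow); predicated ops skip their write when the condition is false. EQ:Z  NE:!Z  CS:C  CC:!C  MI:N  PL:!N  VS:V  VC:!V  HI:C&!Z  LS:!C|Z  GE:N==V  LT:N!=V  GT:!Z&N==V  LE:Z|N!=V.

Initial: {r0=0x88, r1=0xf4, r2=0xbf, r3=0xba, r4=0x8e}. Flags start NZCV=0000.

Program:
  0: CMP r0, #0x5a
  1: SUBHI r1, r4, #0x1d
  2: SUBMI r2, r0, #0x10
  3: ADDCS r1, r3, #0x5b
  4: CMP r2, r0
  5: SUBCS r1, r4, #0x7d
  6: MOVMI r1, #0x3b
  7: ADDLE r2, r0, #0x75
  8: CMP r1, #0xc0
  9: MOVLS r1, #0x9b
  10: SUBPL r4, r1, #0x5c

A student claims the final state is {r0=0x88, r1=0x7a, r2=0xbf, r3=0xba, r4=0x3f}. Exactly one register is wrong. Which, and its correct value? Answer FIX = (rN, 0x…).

FIX = (r1, 0x9b)

[0] flags=0011 → (cmp)
[1] flags=0011 HI?T → r1=0x71
[2] flags=0011 MI?F → skip
[3] flags=0011 CS?T → r1=0x15
[4] flags=0010 → (cmp)
[5] flags=0010 CS?T → r1=0x11
[6] flags=0010 MI?F → skip
[7] flags=0010 LE?F → skip
[8] flags=0000 → (cmp)
[9] flags=0000 LS?T → r1=0x9b
[10] flags=0000 PL?T → r4=0x3f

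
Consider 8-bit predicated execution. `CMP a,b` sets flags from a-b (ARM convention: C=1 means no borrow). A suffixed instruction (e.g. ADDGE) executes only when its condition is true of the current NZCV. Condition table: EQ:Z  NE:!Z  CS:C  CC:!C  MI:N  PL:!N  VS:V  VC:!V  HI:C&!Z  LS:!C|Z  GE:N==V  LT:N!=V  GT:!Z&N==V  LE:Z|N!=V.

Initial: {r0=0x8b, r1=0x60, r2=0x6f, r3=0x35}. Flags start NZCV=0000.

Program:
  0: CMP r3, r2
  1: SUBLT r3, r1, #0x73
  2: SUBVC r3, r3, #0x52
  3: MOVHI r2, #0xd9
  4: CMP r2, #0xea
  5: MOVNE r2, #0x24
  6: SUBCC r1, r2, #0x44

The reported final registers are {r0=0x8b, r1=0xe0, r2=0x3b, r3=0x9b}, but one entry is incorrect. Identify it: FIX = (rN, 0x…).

FIX = (r2, 0x24)

[0] flags=1000 → (cmp)
[1] flags=1000 LT?T → r3=0xed
[2] flags=1000 VC?T → r3=0x9b
[3] flags=1000 HI?F → skip
[4] flags=1001 → (cmp)
[5] flags=1001 NE?T → r2=0x24
[6] flags=1001 CC?T → r1=0xe0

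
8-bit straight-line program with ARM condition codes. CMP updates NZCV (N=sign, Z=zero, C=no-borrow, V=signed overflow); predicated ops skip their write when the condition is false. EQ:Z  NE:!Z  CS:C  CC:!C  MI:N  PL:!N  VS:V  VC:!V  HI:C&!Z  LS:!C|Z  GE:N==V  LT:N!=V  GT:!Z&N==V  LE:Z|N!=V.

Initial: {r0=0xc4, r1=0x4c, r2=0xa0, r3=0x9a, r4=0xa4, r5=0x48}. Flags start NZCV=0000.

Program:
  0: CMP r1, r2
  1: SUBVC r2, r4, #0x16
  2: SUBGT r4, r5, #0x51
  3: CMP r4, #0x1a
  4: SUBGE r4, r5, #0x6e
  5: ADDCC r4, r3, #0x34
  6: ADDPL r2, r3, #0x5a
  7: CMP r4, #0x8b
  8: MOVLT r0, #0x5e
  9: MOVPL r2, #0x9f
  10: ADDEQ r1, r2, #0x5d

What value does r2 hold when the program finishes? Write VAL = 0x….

VAL = 0x9f

0: ✓ CMP  NZCV=1001
1: · SUBVC
2: ✓ SUBGT  r4←0xf7
3: ✓ CMP  NZCV=1010
4: · SUBGE
5: · ADDCC
6: · ADDPL
7: ✓ CMP  NZCV=0010
8: · MOVLT
9: ✓ MOVPL  r2←0x9f
10: · ADDEQ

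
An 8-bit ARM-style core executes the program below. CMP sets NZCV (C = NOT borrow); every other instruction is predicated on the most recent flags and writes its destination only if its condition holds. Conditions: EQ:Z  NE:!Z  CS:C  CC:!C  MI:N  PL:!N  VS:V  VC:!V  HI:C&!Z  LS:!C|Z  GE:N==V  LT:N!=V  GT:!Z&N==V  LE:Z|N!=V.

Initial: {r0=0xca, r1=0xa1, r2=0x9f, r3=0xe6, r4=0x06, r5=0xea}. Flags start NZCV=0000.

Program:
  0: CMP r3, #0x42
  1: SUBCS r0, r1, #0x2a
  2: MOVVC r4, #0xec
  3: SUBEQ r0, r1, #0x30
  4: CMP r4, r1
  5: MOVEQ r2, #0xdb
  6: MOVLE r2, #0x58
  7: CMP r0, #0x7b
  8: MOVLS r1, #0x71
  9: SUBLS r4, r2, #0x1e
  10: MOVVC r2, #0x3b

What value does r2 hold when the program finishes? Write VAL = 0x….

VAL = 0x3b

[0] flags=1010 → (cmp)
[1] flags=1010 CS?T → r0=0x77
[2] flags=1010 VC?T → r4=0xec
[3] flags=1010 EQ?F → skip
[4] flags=0010 → (cmp)
[5] flags=0010 EQ?F → skip
[6] flags=0010 LE?F → skip
[7] flags=1000 → (cmp)
[8] flags=1000 LS?T → r1=0x71
[9] flags=1000 LS?T → r4=0x81
[10] flags=1000 VC?T → r2=0x3b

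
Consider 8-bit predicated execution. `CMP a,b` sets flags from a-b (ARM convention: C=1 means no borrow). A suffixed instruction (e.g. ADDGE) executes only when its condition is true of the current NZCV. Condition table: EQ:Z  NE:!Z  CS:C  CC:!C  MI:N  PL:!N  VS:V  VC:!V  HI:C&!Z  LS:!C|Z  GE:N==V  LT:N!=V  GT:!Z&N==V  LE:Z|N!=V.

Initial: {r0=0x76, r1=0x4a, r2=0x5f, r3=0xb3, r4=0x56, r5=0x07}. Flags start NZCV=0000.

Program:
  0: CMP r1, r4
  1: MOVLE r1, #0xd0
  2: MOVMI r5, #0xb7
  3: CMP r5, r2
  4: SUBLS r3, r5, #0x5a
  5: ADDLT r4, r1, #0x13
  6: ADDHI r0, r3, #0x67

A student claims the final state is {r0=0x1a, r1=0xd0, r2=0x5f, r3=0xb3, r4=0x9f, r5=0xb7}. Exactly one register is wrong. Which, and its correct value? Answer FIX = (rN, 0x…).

[0] flags=1000 → (cmp)
[1] flags=1000 LE?T → r1=0xd0
[2] flags=1000 MI?T → r5=0xb7
[3] flags=0011 → (cmp)
[4] flags=0011 LS?F → skip
[5] flags=0011 LT?T → r4=0xe3
[6] flags=0011 HI?T → r0=0x1a

FIX = (r4, 0xe3)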